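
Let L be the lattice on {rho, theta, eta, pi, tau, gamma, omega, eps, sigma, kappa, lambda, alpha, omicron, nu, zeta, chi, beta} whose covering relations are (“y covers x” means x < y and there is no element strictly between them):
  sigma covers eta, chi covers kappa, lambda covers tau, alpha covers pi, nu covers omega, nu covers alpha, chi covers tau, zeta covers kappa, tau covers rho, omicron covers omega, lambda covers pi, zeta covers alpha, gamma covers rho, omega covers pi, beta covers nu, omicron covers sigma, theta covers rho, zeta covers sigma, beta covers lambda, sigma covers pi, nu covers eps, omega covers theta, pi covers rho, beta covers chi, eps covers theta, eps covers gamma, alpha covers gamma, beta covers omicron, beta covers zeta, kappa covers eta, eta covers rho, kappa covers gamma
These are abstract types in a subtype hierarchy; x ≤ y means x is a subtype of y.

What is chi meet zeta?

Common lower bounds of {chi, zeta}: eta, gamma, kappa, rho.
The greatest among these is kappa.

kappa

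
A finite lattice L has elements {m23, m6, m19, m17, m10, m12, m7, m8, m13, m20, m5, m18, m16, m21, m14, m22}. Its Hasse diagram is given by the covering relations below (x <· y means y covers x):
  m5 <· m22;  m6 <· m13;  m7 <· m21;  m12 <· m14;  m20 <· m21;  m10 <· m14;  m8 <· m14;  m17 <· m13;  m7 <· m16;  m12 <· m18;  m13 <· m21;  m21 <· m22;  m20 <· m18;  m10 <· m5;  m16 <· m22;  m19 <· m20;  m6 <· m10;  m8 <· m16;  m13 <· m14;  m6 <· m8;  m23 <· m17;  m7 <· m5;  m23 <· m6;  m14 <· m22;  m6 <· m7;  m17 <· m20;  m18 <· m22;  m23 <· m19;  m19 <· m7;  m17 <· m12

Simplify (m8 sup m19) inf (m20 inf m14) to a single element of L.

m23

m8 ∨ m19 = m16
m20 ∧ m14 = m17
m16 ∧ m17 = m23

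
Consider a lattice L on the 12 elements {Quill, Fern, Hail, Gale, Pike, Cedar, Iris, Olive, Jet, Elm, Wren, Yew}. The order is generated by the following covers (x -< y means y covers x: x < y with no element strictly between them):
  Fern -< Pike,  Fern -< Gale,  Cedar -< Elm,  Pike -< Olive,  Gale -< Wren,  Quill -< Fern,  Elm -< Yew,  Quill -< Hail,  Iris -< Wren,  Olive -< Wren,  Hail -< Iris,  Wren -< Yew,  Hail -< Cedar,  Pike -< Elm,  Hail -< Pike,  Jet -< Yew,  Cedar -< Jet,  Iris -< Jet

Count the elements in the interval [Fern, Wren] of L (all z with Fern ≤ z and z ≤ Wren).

The interval [Fern, Wren] = {Fern, Gale, Olive, Pike, Wren}, which has 5 elements.

5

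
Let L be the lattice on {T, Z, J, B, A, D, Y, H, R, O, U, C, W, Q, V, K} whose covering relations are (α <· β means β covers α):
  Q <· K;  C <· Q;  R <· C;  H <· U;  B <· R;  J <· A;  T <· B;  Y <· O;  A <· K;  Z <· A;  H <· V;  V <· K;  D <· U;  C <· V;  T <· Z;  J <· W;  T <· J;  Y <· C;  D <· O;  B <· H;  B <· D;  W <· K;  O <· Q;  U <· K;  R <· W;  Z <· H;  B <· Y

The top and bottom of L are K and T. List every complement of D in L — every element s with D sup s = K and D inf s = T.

Need s with D ∨ s = K and D ∧ s = T.
Checking each element gives: A, J.

A, J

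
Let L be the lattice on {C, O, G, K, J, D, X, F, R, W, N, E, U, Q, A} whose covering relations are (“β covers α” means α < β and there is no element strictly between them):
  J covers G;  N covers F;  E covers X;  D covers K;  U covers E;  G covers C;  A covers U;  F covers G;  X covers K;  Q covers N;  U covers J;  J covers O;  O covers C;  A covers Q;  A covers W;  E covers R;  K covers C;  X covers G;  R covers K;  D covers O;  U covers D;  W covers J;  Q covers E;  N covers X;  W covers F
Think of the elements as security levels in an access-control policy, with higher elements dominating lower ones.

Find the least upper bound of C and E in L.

Common upper bounds of {C, E}: A, E, Q, U.
The least among these is E.

E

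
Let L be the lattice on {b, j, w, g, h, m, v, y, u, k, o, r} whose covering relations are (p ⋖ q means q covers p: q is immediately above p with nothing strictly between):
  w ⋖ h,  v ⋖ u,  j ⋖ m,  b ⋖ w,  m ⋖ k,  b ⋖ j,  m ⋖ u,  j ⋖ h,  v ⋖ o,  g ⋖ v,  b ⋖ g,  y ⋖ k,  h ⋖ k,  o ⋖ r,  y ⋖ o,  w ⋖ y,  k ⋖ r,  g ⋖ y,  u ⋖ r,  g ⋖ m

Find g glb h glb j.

b

Common lower bounds of {g, h, j}: b.
The greatest among these is b.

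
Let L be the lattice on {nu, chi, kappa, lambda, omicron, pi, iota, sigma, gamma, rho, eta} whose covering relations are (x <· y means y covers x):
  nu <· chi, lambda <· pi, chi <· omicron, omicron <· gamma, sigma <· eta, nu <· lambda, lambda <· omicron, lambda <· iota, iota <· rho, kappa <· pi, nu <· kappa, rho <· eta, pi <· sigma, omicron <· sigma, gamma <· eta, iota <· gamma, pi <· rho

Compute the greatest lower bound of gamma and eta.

Common lower bounds of {gamma, eta}: chi, gamma, iota, lambda, nu, omicron.
The greatest among these is gamma.

gamma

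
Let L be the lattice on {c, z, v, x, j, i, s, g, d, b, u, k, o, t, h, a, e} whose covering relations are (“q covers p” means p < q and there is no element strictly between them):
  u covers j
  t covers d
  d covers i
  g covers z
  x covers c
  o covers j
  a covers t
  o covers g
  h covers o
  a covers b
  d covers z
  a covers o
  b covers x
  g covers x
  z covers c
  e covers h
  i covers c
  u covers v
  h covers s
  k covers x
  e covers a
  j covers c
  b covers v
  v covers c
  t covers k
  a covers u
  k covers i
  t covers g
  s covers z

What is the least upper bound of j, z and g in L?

o

Common upper bounds of {j, z, g}: a, e, h, o.
The least among these is o.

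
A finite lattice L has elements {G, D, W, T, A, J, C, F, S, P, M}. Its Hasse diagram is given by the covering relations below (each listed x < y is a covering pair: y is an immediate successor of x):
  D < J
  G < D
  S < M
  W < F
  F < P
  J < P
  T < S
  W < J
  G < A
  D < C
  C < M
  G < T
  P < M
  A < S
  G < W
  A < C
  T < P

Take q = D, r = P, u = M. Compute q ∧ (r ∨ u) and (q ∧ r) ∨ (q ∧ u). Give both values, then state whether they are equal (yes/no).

r ∨ u = M, so q ∧ (r ∨ u) = D ∧ M = D.
q ∧ r = D and q ∧ u = D, so (q ∧ r) ∨ (q ∧ u) = D ∨ D = D.
Equal: yes.

D; D; yes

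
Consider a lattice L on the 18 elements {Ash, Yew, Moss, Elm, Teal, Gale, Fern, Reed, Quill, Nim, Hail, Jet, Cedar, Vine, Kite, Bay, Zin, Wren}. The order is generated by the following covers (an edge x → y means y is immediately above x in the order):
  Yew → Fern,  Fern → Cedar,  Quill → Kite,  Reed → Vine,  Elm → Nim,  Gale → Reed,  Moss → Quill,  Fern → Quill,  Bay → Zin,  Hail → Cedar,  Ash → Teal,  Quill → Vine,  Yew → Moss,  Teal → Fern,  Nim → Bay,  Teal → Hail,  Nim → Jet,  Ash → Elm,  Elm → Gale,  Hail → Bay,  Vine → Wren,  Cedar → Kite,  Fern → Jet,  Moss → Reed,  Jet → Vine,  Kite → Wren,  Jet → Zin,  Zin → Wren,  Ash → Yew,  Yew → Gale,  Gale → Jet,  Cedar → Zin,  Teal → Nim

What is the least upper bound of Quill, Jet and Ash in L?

Common upper bounds of {Quill, Jet, Ash}: Vine, Wren.
The least among these is Vine.

Vine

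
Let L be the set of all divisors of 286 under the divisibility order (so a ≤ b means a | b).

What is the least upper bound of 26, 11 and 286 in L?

In the divisibility order, the join is the least common multiple: lcm(26, 11, 286) = 286.

286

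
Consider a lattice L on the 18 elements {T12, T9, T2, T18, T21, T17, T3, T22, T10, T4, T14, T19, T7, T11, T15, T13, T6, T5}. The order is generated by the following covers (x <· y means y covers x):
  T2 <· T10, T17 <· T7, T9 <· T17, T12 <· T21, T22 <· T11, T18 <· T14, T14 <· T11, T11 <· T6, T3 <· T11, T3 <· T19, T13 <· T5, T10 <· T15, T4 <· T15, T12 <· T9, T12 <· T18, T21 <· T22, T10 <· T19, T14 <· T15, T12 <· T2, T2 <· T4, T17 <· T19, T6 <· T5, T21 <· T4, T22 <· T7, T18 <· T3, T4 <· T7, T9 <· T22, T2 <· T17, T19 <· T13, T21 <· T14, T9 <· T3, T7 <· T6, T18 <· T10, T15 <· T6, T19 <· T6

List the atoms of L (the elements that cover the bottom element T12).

The atoms are exactly the elements that cover T12: T18, T2, T21, T9.

T18, T2, T21, T9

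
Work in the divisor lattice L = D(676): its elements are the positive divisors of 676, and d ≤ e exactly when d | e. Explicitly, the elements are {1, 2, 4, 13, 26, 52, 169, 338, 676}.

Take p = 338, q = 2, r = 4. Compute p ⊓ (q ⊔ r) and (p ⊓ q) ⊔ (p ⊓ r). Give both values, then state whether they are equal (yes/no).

2; 2; yes

q ⊔ r = 4, so p ⊓ (q ⊔ r) = 338 ⊓ 4 = 2.
p ⊓ q = 2 and p ⊓ r = 2, so (p ⊓ q) ⊔ (p ⊓ r) = 2 ⊔ 2 = 2.
Equal: yes.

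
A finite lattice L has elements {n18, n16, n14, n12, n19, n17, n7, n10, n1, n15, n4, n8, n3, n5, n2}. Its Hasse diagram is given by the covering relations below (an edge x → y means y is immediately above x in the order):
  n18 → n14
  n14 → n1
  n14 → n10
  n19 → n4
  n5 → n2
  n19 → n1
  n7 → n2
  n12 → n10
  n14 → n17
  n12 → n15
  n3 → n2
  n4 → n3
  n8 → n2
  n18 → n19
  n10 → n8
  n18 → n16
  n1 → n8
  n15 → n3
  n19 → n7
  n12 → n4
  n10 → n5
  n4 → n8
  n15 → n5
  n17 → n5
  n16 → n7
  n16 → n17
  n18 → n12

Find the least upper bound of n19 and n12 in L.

n4

Common upper bounds of {n19, n12}: n2, n3, n4, n8.
The least among these is n4.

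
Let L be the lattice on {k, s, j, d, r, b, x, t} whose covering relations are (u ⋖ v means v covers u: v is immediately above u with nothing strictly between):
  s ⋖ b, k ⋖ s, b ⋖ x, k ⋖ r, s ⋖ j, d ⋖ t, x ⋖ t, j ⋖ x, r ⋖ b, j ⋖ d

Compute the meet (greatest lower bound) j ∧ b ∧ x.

s

Common lower bounds of {j, b, x}: k, s.
The greatest among these is s.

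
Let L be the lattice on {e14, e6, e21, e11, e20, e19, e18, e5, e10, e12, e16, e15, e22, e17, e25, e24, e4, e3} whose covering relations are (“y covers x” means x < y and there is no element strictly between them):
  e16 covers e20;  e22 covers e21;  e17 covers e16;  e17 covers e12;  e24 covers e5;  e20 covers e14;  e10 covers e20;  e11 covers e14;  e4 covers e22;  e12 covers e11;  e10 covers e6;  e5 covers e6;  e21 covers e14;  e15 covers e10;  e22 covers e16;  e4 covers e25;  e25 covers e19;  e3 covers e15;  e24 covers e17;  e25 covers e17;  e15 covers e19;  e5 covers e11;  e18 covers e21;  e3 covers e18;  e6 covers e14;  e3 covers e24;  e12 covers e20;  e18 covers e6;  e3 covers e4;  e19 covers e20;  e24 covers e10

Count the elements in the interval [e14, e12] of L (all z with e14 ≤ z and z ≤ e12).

The interval [e14, e12] = {e11, e12, e14, e20}, which has 4 elements.

4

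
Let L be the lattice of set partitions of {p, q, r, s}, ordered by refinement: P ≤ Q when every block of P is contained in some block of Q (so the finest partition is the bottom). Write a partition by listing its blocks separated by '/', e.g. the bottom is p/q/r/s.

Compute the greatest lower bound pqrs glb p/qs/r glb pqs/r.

The meet (common refinement) of pqrs, p/qs/r, pqs/r intersects blocks pairwise, giving p/qs/r.

p/qs/r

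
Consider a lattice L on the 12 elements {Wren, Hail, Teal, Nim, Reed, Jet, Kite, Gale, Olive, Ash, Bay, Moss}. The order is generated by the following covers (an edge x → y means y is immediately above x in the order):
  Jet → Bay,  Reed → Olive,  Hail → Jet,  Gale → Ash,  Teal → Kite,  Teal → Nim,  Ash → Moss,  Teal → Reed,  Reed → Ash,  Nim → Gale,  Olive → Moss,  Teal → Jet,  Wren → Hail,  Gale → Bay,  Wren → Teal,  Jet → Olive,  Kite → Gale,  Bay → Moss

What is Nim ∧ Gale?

Common lower bounds of {Nim, Gale}: Nim, Teal, Wren.
The greatest among these is Nim.

Nim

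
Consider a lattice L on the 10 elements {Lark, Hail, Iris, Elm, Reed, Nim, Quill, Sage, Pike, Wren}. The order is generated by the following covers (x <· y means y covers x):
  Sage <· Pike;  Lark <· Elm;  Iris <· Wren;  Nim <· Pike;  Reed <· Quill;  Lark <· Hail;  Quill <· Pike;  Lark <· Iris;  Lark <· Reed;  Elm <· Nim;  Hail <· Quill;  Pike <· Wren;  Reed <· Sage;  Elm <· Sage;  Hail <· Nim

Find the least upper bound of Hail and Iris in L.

Common upper bounds of {Hail, Iris}: Wren.
The least among these is Wren.

Wren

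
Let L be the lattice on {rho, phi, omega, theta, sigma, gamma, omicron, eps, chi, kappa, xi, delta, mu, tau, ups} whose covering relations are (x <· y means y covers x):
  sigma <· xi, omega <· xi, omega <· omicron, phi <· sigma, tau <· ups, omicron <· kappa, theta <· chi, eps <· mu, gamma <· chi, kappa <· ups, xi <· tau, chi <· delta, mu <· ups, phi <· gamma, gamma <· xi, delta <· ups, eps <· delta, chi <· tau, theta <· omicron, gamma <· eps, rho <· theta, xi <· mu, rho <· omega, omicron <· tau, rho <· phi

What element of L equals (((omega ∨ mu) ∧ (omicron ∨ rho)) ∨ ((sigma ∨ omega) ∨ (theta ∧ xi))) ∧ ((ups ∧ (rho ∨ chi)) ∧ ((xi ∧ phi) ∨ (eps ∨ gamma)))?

gamma

omega ∨ mu = mu
omicron ∨ rho = omicron
mu ∧ omicron = omega
sigma ∨ omega = xi
theta ∧ xi = rho
xi ∨ rho = xi
omega ∨ xi = xi
rho ∨ chi = chi
ups ∧ chi = chi
xi ∧ phi = phi
eps ∨ gamma = eps
phi ∨ eps = eps
chi ∧ eps = gamma
xi ∧ gamma = gamma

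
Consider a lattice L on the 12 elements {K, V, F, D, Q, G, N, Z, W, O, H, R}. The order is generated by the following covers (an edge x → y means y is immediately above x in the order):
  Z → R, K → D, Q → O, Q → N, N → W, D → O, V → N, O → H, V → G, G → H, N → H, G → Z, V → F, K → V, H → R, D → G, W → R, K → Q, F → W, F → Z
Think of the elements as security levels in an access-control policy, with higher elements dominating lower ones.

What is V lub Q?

N

Common upper bounds of {V, Q}: H, N, R, W.
The least among these is N.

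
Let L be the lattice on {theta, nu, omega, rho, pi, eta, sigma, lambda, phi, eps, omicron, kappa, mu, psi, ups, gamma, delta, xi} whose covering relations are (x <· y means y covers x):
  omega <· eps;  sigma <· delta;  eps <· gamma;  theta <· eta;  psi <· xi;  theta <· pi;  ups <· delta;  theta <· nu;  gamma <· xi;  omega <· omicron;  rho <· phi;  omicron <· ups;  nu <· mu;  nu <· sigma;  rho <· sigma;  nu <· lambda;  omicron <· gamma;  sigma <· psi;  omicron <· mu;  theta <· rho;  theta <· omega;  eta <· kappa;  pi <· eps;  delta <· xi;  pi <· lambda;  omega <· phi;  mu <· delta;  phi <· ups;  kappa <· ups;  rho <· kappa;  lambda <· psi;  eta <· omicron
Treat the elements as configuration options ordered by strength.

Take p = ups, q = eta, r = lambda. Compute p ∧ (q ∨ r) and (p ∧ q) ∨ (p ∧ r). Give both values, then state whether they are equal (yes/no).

q ∨ r = xi, so p ∧ (q ∨ r) = ups ∧ xi = ups.
p ∧ q = eta and p ∧ r = theta, so (p ∧ q) ∨ (p ∧ r) = eta ∨ theta = eta.
Equal: no.

ups; eta; no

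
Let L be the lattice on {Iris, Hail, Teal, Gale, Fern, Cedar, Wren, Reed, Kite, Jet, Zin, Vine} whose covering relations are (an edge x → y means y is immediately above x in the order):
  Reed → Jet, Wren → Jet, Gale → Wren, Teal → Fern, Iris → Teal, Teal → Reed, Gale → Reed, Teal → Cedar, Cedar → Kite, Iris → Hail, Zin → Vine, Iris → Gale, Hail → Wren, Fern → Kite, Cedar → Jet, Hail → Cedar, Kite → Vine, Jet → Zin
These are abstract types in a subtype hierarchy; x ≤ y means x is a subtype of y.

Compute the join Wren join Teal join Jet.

Jet

Common upper bounds of {Wren, Teal, Jet}: Jet, Vine, Zin.
The least among these is Jet.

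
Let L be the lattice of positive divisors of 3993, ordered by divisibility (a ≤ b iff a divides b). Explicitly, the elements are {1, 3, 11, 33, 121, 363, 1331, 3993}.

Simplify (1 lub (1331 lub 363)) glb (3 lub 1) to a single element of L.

3

1331 ∨ 363 = 3993
1 ∨ 3993 = 3993
3 ∨ 1 = 3
3993 ∧ 3 = 3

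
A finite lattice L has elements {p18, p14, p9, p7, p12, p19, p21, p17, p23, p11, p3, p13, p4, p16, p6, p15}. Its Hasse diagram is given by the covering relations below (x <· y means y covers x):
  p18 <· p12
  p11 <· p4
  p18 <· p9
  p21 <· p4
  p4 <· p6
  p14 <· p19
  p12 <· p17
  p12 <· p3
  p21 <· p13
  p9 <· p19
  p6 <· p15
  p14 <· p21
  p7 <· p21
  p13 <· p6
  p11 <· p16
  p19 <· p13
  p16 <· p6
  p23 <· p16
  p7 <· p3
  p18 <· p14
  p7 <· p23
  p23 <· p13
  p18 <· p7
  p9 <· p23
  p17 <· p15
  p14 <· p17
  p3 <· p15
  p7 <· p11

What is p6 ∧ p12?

p18

Common lower bounds of {p6, p12}: p18.
The greatest among these is p18.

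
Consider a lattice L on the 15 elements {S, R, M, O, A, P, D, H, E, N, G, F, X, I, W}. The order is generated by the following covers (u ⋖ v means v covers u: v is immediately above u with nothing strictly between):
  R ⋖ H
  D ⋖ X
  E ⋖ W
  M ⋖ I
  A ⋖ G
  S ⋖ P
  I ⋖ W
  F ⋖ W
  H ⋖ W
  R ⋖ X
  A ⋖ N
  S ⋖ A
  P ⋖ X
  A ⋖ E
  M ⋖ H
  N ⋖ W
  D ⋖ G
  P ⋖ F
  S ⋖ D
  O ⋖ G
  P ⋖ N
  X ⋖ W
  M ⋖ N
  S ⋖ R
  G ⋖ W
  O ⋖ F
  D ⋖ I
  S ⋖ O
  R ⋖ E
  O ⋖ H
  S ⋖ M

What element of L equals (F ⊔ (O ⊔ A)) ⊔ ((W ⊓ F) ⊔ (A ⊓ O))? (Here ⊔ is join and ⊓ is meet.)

O ∨ A = G
F ∨ G = W
W ∧ F = F
A ∧ O = S
F ∨ S = F
W ∨ F = W

W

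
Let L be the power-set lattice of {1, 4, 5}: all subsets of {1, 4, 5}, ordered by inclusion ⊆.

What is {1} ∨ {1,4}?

{1,4}

Under ⊆, join is union: {1} ∪ {1,4} = {1,4}.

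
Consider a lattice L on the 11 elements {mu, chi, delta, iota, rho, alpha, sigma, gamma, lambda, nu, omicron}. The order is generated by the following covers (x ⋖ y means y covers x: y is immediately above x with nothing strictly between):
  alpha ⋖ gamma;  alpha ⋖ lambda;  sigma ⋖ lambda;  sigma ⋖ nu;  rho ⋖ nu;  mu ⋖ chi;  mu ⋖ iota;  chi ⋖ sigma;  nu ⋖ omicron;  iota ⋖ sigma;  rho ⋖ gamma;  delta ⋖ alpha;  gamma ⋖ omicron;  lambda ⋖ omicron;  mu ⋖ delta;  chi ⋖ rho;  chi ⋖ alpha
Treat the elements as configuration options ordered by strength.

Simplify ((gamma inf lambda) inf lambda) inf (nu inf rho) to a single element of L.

gamma ∧ lambda = alpha
alpha ∧ lambda = alpha
nu ∧ rho = rho
alpha ∧ rho = chi

chi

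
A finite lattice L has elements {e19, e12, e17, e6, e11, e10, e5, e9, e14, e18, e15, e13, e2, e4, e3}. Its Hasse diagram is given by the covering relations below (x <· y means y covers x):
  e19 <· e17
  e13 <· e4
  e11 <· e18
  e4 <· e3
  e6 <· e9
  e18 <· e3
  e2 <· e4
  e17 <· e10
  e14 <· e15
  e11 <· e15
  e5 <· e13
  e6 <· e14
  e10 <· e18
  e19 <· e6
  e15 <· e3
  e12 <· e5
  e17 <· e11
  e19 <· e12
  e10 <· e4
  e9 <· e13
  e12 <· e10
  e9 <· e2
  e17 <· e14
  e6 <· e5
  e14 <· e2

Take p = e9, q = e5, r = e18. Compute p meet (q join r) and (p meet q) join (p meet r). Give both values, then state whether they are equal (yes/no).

q join r = e3, so p meet (q join r) = e9 meet e3 = e9.
p meet q = e6 and p meet r = e19, so (p meet q) join (p meet r) = e6 join e19 = e6.
Equal: no.

e9; e6; no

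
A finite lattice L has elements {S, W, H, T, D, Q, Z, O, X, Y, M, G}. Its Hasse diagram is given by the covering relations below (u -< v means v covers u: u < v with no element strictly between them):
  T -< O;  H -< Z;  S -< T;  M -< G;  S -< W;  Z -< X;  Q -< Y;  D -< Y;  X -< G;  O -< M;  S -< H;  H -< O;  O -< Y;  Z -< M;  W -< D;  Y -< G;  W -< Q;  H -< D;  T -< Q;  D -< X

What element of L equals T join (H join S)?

H ∨ S = H
T ∨ H = O

O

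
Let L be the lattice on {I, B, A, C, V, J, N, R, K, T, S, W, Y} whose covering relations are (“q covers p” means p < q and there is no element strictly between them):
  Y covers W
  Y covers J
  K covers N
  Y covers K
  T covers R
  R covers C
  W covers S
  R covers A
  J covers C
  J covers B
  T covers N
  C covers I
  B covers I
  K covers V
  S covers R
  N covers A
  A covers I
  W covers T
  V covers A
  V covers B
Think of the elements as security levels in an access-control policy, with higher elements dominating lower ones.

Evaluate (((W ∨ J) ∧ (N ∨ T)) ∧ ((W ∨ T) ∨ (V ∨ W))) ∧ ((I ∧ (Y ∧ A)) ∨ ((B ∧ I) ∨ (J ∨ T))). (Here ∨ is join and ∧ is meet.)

W ∨ J = Y
N ∨ T = T
Y ∧ T = T
W ∨ T = W
V ∨ W = Y
W ∨ Y = Y
T ∧ Y = T
Y ∧ A = A
I ∧ A = I
B ∧ I = I
J ∨ T = Y
I ∨ Y = Y
I ∨ Y = Y
T ∧ Y = T

T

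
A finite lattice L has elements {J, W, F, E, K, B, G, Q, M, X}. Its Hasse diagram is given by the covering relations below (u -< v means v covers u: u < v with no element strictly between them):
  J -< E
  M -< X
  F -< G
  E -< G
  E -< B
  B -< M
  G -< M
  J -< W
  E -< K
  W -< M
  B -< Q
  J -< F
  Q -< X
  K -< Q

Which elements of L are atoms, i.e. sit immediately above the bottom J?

E, F, W

The atoms are exactly the elements that cover J: E, F, W.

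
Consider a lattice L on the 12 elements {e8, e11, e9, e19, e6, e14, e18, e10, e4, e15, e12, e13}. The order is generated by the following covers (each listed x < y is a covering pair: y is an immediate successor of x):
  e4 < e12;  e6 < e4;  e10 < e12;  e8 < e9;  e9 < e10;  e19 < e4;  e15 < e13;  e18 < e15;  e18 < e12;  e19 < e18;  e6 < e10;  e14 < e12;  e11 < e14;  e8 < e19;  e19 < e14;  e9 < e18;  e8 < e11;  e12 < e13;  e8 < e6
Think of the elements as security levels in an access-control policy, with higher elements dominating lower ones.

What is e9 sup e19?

Common upper bounds of {e9, e19}: e12, e13, e15, e18.
The least among these is e18.

e18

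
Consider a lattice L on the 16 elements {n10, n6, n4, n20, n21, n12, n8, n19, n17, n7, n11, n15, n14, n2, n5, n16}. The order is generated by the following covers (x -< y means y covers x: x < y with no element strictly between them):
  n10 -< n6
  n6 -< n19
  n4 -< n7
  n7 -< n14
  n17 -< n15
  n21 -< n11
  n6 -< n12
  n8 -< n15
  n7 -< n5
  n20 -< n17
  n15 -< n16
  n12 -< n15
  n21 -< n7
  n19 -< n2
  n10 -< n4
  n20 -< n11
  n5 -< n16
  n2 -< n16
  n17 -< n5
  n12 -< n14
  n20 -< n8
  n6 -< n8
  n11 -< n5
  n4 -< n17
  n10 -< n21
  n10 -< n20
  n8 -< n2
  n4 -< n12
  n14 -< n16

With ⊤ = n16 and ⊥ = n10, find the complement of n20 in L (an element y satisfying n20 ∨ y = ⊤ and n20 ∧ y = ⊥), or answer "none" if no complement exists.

n14

Need y with n20 ∨ y = n16 and n20 ∧ y = n10.
Checking each element gives: n14.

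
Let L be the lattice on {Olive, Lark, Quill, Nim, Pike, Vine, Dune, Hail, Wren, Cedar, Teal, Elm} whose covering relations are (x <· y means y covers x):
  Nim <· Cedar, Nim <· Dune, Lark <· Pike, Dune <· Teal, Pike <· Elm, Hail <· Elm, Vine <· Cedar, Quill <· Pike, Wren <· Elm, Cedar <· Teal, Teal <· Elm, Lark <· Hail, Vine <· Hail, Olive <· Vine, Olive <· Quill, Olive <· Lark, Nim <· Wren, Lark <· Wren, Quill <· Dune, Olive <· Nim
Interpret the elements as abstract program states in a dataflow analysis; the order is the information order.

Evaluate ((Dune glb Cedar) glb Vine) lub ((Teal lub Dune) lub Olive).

Teal

Dune ∧ Cedar = Nim
Nim ∧ Vine = Olive
Teal ∨ Dune = Teal
Teal ∨ Olive = Teal
Olive ∨ Teal = Teal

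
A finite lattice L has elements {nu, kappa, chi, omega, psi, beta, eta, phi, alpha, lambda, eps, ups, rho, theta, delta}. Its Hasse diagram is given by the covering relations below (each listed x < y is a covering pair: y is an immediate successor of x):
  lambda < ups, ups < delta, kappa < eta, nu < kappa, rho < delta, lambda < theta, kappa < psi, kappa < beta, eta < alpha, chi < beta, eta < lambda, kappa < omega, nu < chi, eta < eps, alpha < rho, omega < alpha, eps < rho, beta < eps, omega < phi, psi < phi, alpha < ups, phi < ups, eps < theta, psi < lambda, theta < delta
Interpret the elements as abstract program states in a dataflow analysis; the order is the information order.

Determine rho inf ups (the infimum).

Common lower bounds of {rho, ups}: alpha, eta, kappa, nu, omega.
The greatest among these is alpha.

alpha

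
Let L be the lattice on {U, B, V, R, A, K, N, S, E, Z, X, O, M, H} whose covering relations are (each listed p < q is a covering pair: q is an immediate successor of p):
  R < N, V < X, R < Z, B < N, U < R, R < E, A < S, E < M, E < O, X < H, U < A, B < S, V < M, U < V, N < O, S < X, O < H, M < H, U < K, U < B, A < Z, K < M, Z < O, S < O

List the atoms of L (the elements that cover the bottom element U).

The atoms are exactly the elements that cover U: A, B, K, R, V.

A, B, K, R, V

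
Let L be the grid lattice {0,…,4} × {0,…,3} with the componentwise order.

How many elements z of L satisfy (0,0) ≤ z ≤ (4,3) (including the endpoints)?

The interval [(0,0), (4,3)] = {(0,0), (0,1), (0,2), (0,3), (1,0), (1,1), (1,2), (1,3), (2,0), (2,1), (2,2), (2,3), (3,0), (3,1), (3,2), (3,3), (4,0), (4,1), (4,2), (4,3)}, which has 20 elements.

20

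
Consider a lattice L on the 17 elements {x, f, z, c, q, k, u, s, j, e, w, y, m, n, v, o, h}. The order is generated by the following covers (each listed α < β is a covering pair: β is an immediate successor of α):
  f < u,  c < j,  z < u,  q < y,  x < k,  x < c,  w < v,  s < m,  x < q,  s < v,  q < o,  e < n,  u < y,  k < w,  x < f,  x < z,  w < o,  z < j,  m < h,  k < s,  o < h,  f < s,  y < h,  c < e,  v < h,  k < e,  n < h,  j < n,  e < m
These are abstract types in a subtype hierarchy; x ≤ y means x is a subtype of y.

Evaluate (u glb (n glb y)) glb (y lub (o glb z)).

z

n ∧ y = z
u ∧ z = z
o ∧ z = x
y ∨ x = y
z ∧ y = z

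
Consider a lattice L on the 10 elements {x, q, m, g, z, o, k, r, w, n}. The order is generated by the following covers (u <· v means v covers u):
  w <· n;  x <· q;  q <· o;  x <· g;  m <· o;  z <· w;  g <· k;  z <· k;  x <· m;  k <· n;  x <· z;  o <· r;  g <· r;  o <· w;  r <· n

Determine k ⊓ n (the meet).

Common lower bounds of {k, n}: g, k, x, z.
The greatest among these is k.

k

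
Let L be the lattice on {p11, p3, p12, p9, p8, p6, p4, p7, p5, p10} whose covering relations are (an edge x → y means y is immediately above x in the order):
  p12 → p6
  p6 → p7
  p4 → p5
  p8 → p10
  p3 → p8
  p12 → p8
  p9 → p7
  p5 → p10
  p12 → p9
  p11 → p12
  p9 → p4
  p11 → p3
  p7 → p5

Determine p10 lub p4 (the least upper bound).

Common upper bounds of {p10, p4}: p10.
The least among these is p10.

p10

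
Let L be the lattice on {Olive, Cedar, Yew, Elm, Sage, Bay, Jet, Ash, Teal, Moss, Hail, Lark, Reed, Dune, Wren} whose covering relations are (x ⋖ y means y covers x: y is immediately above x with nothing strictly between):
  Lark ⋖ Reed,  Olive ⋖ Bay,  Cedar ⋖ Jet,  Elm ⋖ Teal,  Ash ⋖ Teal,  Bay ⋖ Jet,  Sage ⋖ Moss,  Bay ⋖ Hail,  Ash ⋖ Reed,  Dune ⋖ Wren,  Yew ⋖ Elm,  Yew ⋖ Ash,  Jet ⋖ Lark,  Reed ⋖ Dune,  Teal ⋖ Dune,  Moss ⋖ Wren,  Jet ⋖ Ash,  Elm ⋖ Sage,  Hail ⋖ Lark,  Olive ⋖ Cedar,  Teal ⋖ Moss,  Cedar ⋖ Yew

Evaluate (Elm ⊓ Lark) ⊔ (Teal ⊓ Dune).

Elm ∧ Lark = Cedar
Teal ∧ Dune = Teal
Cedar ∨ Teal = Teal

Teal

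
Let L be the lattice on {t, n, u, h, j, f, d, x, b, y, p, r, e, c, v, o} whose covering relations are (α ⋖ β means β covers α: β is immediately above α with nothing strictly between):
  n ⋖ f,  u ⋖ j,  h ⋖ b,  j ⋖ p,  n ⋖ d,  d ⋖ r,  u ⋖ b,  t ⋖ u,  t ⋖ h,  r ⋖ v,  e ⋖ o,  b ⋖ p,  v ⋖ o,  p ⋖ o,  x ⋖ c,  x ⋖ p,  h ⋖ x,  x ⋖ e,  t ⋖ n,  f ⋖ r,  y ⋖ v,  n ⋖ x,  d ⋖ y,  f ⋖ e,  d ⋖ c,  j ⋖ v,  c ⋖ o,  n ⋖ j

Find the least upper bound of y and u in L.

Common upper bounds of {y, u}: o, v.
The least among these is v.

v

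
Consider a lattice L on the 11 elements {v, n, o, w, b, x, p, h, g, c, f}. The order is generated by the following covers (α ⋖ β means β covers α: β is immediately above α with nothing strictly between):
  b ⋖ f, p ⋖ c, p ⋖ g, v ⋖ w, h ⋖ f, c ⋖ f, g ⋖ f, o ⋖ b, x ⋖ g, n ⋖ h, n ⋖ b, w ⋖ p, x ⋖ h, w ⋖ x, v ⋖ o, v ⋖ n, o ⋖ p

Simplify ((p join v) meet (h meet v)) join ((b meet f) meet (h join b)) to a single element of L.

b

p ∨ v = p
h ∧ v = v
p ∧ v = v
b ∧ f = b
h ∨ b = f
b ∧ f = b
v ∨ b = b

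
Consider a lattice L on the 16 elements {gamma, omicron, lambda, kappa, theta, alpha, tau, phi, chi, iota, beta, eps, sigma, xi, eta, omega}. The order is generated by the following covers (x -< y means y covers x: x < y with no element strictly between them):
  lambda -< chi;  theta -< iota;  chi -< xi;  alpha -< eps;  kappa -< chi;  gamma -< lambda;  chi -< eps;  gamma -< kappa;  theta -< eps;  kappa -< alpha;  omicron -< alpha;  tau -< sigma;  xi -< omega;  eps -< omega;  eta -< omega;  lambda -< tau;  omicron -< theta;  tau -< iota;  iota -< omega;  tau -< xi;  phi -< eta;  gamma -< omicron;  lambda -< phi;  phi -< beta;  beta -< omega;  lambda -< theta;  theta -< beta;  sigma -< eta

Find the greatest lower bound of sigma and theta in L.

Common lower bounds of {sigma, theta}: gamma, lambda.
The greatest among these is lambda.

lambda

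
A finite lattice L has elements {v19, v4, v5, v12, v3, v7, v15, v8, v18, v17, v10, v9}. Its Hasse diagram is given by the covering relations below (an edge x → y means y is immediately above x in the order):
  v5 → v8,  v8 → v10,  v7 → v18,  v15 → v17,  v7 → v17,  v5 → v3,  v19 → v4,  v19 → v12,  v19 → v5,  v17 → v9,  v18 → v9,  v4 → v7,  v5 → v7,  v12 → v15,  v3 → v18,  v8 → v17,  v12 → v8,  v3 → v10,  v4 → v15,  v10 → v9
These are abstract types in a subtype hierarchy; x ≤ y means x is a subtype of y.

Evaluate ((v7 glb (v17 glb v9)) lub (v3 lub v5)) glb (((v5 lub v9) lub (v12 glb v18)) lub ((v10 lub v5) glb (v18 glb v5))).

v17 ∧ v9 = v17
v7 ∧ v17 = v7
v3 ∨ v5 = v3
v7 ∨ v3 = v18
v5 ∨ v9 = v9
v12 ∧ v18 = v19
v9 ∨ v19 = v9
v10 ∨ v5 = v10
v18 ∧ v5 = v5
v10 ∧ v5 = v5
v9 ∨ v5 = v9
v18 ∧ v9 = v18

v18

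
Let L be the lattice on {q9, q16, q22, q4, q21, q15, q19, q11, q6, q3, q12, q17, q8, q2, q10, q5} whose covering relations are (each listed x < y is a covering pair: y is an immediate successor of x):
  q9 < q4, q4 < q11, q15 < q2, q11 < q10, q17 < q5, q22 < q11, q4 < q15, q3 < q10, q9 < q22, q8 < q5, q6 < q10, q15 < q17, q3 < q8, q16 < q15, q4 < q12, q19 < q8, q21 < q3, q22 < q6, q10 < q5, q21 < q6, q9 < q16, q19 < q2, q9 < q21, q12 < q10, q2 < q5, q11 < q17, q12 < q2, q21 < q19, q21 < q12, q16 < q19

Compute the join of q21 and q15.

q2

Common upper bounds of {q21, q15}: q2, q5.
The least among these is q2.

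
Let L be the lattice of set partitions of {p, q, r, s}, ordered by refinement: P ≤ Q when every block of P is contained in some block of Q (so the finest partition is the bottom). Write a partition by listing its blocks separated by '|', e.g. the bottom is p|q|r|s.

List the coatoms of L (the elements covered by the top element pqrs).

pqr|s, pqs|r, pq|rs, prs|q, pr|qs, ps|qr, p|qrs

The coatoms are exactly the elements covered by pqrs: pqr|s, pqs|r, pq|rs, prs|q, pr|qs, ps|qr, p|qrs.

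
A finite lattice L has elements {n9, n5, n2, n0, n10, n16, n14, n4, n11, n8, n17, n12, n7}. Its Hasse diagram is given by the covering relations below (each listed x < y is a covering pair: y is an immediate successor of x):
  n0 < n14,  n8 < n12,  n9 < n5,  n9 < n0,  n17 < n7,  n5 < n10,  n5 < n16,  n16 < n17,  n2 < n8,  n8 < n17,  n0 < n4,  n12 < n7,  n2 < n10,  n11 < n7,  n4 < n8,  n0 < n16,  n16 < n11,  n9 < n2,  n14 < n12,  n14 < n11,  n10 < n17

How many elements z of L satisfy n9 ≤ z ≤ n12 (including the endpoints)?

7

The interval [n9, n12] = {n0, n12, n14, n2, n4, n8, n9}, which has 7 elements.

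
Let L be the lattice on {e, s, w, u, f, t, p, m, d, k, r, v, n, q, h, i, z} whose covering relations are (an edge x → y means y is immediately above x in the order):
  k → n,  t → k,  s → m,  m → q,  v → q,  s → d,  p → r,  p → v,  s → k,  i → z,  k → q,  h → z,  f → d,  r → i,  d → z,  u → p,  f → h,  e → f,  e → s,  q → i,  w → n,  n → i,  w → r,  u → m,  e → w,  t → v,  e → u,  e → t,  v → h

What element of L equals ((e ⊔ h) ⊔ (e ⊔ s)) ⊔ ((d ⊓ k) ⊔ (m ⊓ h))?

e ∨ h = h
e ∨ s = s
h ∨ s = z
d ∧ k = s
m ∧ h = u
s ∨ u = m
z ∨ m = z

z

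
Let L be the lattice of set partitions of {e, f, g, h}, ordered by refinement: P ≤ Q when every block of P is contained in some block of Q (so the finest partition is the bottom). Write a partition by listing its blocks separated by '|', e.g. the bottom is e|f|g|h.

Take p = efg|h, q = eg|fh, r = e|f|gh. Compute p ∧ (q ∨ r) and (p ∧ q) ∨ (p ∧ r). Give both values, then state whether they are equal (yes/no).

efg|h; eg|f|h; no

q ∨ r = efgh, so p ∧ (q ∨ r) = efg|h ∧ efgh = efg|h.
p ∧ q = eg|f|h and p ∧ r = e|f|g|h, so (p ∧ q) ∨ (p ∧ r) = eg|f|h ∨ e|f|g|h = eg|f|h.
Equal: no.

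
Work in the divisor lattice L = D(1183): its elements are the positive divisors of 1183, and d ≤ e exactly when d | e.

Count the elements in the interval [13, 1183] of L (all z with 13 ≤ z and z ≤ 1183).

The interval [13, 1183] = {1183, 13, 169, 91}, which has 4 elements.

4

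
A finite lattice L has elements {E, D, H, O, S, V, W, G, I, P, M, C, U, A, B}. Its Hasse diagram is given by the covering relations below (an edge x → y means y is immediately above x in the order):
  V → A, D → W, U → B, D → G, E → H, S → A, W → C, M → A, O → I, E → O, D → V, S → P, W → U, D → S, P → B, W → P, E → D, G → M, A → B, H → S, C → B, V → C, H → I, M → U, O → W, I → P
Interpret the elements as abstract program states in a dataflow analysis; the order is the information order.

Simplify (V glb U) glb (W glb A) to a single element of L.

V ∧ U = D
W ∧ A = D
D ∧ D = D

D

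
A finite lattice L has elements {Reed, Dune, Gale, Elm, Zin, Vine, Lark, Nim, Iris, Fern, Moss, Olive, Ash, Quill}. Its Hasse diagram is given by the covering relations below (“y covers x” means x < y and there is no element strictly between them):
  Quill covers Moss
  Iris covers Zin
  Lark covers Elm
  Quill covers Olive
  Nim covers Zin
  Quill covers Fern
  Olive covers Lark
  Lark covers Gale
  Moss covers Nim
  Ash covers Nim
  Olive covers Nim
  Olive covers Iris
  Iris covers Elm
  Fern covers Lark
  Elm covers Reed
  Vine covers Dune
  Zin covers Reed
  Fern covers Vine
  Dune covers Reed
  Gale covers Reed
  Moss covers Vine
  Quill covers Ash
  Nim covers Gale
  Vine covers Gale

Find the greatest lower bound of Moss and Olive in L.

Common lower bounds of {Moss, Olive}: Gale, Nim, Reed, Zin.
The greatest among these is Nim.

Nim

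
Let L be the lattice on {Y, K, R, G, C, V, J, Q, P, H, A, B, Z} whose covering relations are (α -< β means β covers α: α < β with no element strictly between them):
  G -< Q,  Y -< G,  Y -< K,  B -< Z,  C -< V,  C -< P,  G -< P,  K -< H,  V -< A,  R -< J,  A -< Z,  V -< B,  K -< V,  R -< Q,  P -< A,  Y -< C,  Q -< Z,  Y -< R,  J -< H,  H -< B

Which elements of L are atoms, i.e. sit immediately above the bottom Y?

C, G, K, R

The atoms are exactly the elements that cover Y: C, G, K, R.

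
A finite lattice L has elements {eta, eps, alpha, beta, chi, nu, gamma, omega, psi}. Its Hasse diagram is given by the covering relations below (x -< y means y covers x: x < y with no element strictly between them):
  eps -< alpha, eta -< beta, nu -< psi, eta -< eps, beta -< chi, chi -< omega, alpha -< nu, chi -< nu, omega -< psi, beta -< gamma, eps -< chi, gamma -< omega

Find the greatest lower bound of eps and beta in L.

eta

Common lower bounds of {eps, beta}: eta.
The greatest among these is eta.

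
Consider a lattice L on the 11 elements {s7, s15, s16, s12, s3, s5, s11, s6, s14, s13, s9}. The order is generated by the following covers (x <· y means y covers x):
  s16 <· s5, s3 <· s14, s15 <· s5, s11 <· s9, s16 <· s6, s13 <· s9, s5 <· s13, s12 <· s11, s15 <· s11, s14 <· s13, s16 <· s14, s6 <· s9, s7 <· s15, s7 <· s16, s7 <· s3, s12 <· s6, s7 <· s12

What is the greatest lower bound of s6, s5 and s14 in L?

s16

Common lower bounds of {s6, s5, s14}: s16, s7.
The greatest among these is s16.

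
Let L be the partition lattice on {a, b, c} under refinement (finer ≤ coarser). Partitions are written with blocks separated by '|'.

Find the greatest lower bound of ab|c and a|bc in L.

The meet (common refinement) of ab|c and a|bc intersects blocks pairwise, giving a|b|c.

a|b|c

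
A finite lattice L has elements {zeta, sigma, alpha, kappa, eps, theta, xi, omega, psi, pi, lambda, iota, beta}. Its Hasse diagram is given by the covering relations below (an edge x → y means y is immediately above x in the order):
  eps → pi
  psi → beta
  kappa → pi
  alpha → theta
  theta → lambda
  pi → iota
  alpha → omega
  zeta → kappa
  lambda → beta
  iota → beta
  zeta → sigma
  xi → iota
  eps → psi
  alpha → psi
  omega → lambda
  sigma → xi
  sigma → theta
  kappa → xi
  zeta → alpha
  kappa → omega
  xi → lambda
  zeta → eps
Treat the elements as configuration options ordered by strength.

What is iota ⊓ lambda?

Common lower bounds of {iota, lambda}: kappa, sigma, xi, zeta.
The greatest among these is xi.

xi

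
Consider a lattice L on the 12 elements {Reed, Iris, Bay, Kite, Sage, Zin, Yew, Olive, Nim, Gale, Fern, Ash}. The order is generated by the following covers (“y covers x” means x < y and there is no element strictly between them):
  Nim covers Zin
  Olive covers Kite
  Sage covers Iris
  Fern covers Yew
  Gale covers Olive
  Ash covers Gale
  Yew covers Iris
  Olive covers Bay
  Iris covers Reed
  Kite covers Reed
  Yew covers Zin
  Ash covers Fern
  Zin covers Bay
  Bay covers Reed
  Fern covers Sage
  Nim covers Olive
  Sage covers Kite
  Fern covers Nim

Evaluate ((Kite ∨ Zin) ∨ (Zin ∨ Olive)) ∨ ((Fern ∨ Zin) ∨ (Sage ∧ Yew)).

Fern

Kite ∨ Zin = Nim
Zin ∨ Olive = Nim
Nim ∨ Nim = Nim
Fern ∨ Zin = Fern
Sage ∧ Yew = Iris
Fern ∨ Iris = Fern
Nim ∨ Fern = Fern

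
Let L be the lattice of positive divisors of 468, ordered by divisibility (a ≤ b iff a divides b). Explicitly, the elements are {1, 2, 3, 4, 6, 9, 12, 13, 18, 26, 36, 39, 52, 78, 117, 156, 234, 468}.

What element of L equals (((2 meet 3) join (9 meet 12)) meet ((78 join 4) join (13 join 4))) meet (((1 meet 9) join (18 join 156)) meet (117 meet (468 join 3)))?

2 ∧ 3 = 1
9 ∧ 12 = 3
1 ∨ 3 = 3
78 ∨ 4 = 156
13 ∨ 4 = 52
156 ∨ 52 = 156
3 ∧ 156 = 3
1 ∧ 9 = 1
18 ∨ 156 = 468
1 ∨ 468 = 468
468 ∨ 3 = 468
117 ∧ 468 = 117
468 ∧ 117 = 117
3 ∧ 117 = 3

3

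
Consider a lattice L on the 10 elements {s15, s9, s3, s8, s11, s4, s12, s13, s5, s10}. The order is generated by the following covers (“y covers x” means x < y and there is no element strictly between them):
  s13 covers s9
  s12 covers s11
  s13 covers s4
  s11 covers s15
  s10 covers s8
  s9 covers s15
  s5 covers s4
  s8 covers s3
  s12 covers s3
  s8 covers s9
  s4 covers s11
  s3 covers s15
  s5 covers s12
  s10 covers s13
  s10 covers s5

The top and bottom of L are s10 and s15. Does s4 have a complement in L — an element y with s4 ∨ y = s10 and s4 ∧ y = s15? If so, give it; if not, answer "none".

s8

Need y with s4 ∨ y = s10 and s4 ∧ y = s15.
Checking each element gives: s8.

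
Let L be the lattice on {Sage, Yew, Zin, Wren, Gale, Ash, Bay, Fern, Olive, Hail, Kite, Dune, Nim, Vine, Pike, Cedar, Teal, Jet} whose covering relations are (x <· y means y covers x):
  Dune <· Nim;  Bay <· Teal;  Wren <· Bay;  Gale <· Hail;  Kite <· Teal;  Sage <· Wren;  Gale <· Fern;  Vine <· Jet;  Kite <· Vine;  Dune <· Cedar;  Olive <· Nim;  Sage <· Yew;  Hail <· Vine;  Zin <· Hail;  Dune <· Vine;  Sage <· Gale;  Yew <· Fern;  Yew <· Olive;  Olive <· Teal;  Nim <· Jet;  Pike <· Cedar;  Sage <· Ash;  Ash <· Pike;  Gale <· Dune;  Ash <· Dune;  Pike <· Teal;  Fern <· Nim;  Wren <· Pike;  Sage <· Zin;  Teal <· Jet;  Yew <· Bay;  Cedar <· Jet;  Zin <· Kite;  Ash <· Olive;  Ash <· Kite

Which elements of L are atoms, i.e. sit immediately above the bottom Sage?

The atoms are exactly the elements that cover Sage: Ash, Gale, Wren, Yew, Zin.

Ash, Gale, Wren, Yew, Zin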